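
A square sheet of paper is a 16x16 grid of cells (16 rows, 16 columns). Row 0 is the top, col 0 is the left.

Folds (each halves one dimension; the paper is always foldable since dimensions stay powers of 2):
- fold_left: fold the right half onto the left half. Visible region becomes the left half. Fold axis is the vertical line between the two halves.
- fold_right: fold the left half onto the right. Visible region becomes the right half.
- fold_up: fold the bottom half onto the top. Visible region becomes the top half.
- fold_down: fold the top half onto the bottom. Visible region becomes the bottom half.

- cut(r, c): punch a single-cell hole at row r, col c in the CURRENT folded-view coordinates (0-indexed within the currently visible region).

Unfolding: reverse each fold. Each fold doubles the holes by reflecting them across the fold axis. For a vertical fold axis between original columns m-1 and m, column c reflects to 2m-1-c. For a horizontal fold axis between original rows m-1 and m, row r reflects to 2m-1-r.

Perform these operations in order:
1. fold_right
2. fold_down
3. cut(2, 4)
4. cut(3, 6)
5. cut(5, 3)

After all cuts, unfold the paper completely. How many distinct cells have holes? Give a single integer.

Op 1 fold_right: fold axis v@8; visible region now rows[0,16) x cols[8,16) = 16x8
Op 2 fold_down: fold axis h@8; visible region now rows[8,16) x cols[8,16) = 8x8
Op 3 cut(2, 4): punch at orig (10,12); cuts so far [(10, 12)]; region rows[8,16) x cols[8,16) = 8x8
Op 4 cut(3, 6): punch at orig (11,14); cuts so far [(10, 12), (11, 14)]; region rows[8,16) x cols[8,16) = 8x8
Op 5 cut(5, 3): punch at orig (13,11); cuts so far [(10, 12), (11, 14), (13, 11)]; region rows[8,16) x cols[8,16) = 8x8
Unfold 1 (reflect across h@8): 6 holes -> [(2, 11), (4, 14), (5, 12), (10, 12), (11, 14), (13, 11)]
Unfold 2 (reflect across v@8): 12 holes -> [(2, 4), (2, 11), (4, 1), (4, 14), (5, 3), (5, 12), (10, 3), (10, 12), (11, 1), (11, 14), (13, 4), (13, 11)]

Answer: 12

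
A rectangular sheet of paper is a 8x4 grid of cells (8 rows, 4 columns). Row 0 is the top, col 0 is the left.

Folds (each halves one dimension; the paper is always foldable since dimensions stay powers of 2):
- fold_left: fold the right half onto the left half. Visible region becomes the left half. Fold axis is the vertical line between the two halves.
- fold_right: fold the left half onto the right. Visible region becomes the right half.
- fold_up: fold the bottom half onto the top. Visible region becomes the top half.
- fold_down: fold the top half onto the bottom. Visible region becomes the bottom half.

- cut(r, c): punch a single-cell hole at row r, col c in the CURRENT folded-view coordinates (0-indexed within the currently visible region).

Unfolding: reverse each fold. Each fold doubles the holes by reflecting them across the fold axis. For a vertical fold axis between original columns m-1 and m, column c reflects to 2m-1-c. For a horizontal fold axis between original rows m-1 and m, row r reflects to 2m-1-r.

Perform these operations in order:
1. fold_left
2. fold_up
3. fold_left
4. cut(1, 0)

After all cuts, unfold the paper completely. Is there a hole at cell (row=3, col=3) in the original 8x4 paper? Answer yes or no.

Answer: no

Derivation:
Op 1 fold_left: fold axis v@2; visible region now rows[0,8) x cols[0,2) = 8x2
Op 2 fold_up: fold axis h@4; visible region now rows[0,4) x cols[0,2) = 4x2
Op 3 fold_left: fold axis v@1; visible region now rows[0,4) x cols[0,1) = 4x1
Op 4 cut(1, 0): punch at orig (1,0); cuts so far [(1, 0)]; region rows[0,4) x cols[0,1) = 4x1
Unfold 1 (reflect across v@1): 2 holes -> [(1, 0), (1, 1)]
Unfold 2 (reflect across h@4): 4 holes -> [(1, 0), (1, 1), (6, 0), (6, 1)]
Unfold 3 (reflect across v@2): 8 holes -> [(1, 0), (1, 1), (1, 2), (1, 3), (6, 0), (6, 1), (6, 2), (6, 3)]
Holes: [(1, 0), (1, 1), (1, 2), (1, 3), (6, 0), (6, 1), (6, 2), (6, 3)]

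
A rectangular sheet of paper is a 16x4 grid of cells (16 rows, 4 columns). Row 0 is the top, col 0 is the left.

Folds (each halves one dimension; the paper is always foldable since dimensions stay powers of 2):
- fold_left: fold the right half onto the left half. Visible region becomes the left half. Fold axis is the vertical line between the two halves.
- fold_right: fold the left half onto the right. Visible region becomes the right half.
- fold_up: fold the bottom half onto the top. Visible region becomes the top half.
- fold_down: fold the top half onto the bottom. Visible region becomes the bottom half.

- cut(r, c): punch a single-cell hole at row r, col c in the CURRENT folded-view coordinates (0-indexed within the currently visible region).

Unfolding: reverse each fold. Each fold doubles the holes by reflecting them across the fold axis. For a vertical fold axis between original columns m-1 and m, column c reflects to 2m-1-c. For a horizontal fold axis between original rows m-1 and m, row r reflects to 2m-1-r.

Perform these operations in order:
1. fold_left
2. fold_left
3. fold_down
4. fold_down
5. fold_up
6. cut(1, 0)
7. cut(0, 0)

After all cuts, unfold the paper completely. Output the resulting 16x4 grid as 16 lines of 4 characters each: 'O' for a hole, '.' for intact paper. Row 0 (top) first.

Answer: OOOO
OOOO
OOOO
OOOO
OOOO
OOOO
OOOO
OOOO
OOOO
OOOO
OOOO
OOOO
OOOO
OOOO
OOOO
OOOO

Derivation:
Op 1 fold_left: fold axis v@2; visible region now rows[0,16) x cols[0,2) = 16x2
Op 2 fold_left: fold axis v@1; visible region now rows[0,16) x cols[0,1) = 16x1
Op 3 fold_down: fold axis h@8; visible region now rows[8,16) x cols[0,1) = 8x1
Op 4 fold_down: fold axis h@12; visible region now rows[12,16) x cols[0,1) = 4x1
Op 5 fold_up: fold axis h@14; visible region now rows[12,14) x cols[0,1) = 2x1
Op 6 cut(1, 0): punch at orig (13,0); cuts so far [(13, 0)]; region rows[12,14) x cols[0,1) = 2x1
Op 7 cut(0, 0): punch at orig (12,0); cuts so far [(12, 0), (13, 0)]; region rows[12,14) x cols[0,1) = 2x1
Unfold 1 (reflect across h@14): 4 holes -> [(12, 0), (13, 0), (14, 0), (15, 0)]
Unfold 2 (reflect across h@12): 8 holes -> [(8, 0), (9, 0), (10, 0), (11, 0), (12, 0), (13, 0), (14, 0), (15, 0)]
Unfold 3 (reflect across h@8): 16 holes -> [(0, 0), (1, 0), (2, 0), (3, 0), (4, 0), (5, 0), (6, 0), (7, 0), (8, 0), (9, 0), (10, 0), (11, 0), (12, 0), (13, 0), (14, 0), (15, 0)]
Unfold 4 (reflect across v@1): 32 holes -> [(0, 0), (0, 1), (1, 0), (1, 1), (2, 0), (2, 1), (3, 0), (3, 1), (4, 0), (4, 1), (5, 0), (5, 1), (6, 0), (6, 1), (7, 0), (7, 1), (8, 0), (8, 1), (9, 0), (9, 1), (10, 0), (10, 1), (11, 0), (11, 1), (12, 0), (12, 1), (13, 0), (13, 1), (14, 0), (14, 1), (15, 0), (15, 1)]
Unfold 5 (reflect across v@2): 64 holes -> [(0, 0), (0, 1), (0, 2), (0, 3), (1, 0), (1, 1), (1, 2), (1, 3), (2, 0), (2, 1), (2, 2), (2, 3), (3, 0), (3, 1), (3, 2), (3, 3), (4, 0), (4, 1), (4, 2), (4, 3), (5, 0), (5, 1), (5, 2), (5, 3), (6, 0), (6, 1), (6, 2), (6, 3), (7, 0), (7, 1), (7, 2), (7, 3), (8, 0), (8, 1), (8, 2), (8, 3), (9, 0), (9, 1), (9, 2), (9, 3), (10, 0), (10, 1), (10, 2), (10, 3), (11, 0), (11, 1), (11, 2), (11, 3), (12, 0), (12, 1), (12, 2), (12, 3), (13, 0), (13, 1), (13, 2), (13, 3), (14, 0), (14, 1), (14, 2), (14, 3), (15, 0), (15, 1), (15, 2), (15, 3)]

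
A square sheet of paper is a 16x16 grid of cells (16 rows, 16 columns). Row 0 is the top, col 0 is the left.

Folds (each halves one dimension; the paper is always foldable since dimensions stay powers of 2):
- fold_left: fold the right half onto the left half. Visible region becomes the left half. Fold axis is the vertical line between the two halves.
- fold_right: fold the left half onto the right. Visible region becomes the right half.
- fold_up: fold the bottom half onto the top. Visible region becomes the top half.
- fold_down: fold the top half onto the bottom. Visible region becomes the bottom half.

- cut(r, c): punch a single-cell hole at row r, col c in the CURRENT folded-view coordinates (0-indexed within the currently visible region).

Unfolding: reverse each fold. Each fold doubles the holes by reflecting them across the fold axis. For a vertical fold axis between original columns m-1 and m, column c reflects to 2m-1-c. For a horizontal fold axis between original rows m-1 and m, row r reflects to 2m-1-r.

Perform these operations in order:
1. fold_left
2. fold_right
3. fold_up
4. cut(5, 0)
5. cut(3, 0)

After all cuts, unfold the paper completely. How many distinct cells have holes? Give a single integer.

Answer: 16

Derivation:
Op 1 fold_left: fold axis v@8; visible region now rows[0,16) x cols[0,8) = 16x8
Op 2 fold_right: fold axis v@4; visible region now rows[0,16) x cols[4,8) = 16x4
Op 3 fold_up: fold axis h@8; visible region now rows[0,8) x cols[4,8) = 8x4
Op 4 cut(5, 0): punch at orig (5,4); cuts so far [(5, 4)]; region rows[0,8) x cols[4,8) = 8x4
Op 5 cut(3, 0): punch at orig (3,4); cuts so far [(3, 4), (5, 4)]; region rows[0,8) x cols[4,8) = 8x4
Unfold 1 (reflect across h@8): 4 holes -> [(3, 4), (5, 4), (10, 4), (12, 4)]
Unfold 2 (reflect across v@4): 8 holes -> [(3, 3), (3, 4), (5, 3), (5, 4), (10, 3), (10, 4), (12, 3), (12, 4)]
Unfold 3 (reflect across v@8): 16 holes -> [(3, 3), (3, 4), (3, 11), (3, 12), (5, 3), (5, 4), (5, 11), (5, 12), (10, 3), (10, 4), (10, 11), (10, 12), (12, 3), (12, 4), (12, 11), (12, 12)]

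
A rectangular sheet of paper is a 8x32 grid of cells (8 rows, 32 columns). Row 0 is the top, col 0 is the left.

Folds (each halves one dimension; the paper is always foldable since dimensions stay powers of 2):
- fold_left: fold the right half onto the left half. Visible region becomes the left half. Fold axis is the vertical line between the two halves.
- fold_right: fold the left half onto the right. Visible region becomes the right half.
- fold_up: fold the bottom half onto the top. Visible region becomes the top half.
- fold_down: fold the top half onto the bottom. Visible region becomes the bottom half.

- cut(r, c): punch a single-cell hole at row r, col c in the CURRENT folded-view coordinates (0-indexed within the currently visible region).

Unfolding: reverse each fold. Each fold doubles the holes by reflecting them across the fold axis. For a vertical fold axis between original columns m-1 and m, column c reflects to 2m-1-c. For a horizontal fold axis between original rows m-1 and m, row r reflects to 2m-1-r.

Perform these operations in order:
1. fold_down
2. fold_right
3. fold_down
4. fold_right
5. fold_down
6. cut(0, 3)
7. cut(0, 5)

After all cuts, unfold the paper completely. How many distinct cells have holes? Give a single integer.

Op 1 fold_down: fold axis h@4; visible region now rows[4,8) x cols[0,32) = 4x32
Op 2 fold_right: fold axis v@16; visible region now rows[4,8) x cols[16,32) = 4x16
Op 3 fold_down: fold axis h@6; visible region now rows[6,8) x cols[16,32) = 2x16
Op 4 fold_right: fold axis v@24; visible region now rows[6,8) x cols[24,32) = 2x8
Op 5 fold_down: fold axis h@7; visible region now rows[7,8) x cols[24,32) = 1x8
Op 6 cut(0, 3): punch at orig (7,27); cuts so far [(7, 27)]; region rows[7,8) x cols[24,32) = 1x8
Op 7 cut(0, 5): punch at orig (7,29); cuts so far [(7, 27), (7, 29)]; region rows[7,8) x cols[24,32) = 1x8
Unfold 1 (reflect across h@7): 4 holes -> [(6, 27), (6, 29), (7, 27), (7, 29)]
Unfold 2 (reflect across v@24): 8 holes -> [(6, 18), (6, 20), (6, 27), (6, 29), (7, 18), (7, 20), (7, 27), (7, 29)]
Unfold 3 (reflect across h@6): 16 holes -> [(4, 18), (4, 20), (4, 27), (4, 29), (5, 18), (5, 20), (5, 27), (5, 29), (6, 18), (6, 20), (6, 27), (6, 29), (7, 18), (7, 20), (7, 27), (7, 29)]
Unfold 4 (reflect across v@16): 32 holes -> [(4, 2), (4, 4), (4, 11), (4, 13), (4, 18), (4, 20), (4, 27), (4, 29), (5, 2), (5, 4), (5, 11), (5, 13), (5, 18), (5, 20), (5, 27), (5, 29), (6, 2), (6, 4), (6, 11), (6, 13), (6, 18), (6, 20), (6, 27), (6, 29), (7, 2), (7, 4), (7, 11), (7, 13), (7, 18), (7, 20), (7, 27), (7, 29)]
Unfold 5 (reflect across h@4): 64 holes -> [(0, 2), (0, 4), (0, 11), (0, 13), (0, 18), (0, 20), (0, 27), (0, 29), (1, 2), (1, 4), (1, 11), (1, 13), (1, 18), (1, 20), (1, 27), (1, 29), (2, 2), (2, 4), (2, 11), (2, 13), (2, 18), (2, 20), (2, 27), (2, 29), (3, 2), (3, 4), (3, 11), (3, 13), (3, 18), (3, 20), (3, 27), (3, 29), (4, 2), (4, 4), (4, 11), (4, 13), (4, 18), (4, 20), (4, 27), (4, 29), (5, 2), (5, 4), (5, 11), (5, 13), (5, 18), (5, 20), (5, 27), (5, 29), (6, 2), (6, 4), (6, 11), (6, 13), (6, 18), (6, 20), (6, 27), (6, 29), (7, 2), (7, 4), (7, 11), (7, 13), (7, 18), (7, 20), (7, 27), (7, 29)]

Answer: 64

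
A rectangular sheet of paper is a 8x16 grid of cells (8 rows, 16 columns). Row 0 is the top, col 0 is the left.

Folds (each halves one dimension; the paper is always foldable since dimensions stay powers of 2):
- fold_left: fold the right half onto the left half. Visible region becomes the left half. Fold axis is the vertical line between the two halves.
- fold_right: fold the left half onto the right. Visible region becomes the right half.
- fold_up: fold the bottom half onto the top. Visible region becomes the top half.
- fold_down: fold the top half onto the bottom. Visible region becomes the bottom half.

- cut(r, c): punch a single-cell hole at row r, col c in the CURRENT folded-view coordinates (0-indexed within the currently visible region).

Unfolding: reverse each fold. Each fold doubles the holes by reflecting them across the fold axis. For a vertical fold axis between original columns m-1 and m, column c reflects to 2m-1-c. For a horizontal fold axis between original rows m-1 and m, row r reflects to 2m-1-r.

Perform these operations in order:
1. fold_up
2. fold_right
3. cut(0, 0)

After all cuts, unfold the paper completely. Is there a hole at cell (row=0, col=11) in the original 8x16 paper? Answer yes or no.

Op 1 fold_up: fold axis h@4; visible region now rows[0,4) x cols[0,16) = 4x16
Op 2 fold_right: fold axis v@8; visible region now rows[0,4) x cols[8,16) = 4x8
Op 3 cut(0, 0): punch at orig (0,8); cuts so far [(0, 8)]; region rows[0,4) x cols[8,16) = 4x8
Unfold 1 (reflect across v@8): 2 holes -> [(0, 7), (0, 8)]
Unfold 2 (reflect across h@4): 4 holes -> [(0, 7), (0, 8), (7, 7), (7, 8)]
Holes: [(0, 7), (0, 8), (7, 7), (7, 8)]

Answer: no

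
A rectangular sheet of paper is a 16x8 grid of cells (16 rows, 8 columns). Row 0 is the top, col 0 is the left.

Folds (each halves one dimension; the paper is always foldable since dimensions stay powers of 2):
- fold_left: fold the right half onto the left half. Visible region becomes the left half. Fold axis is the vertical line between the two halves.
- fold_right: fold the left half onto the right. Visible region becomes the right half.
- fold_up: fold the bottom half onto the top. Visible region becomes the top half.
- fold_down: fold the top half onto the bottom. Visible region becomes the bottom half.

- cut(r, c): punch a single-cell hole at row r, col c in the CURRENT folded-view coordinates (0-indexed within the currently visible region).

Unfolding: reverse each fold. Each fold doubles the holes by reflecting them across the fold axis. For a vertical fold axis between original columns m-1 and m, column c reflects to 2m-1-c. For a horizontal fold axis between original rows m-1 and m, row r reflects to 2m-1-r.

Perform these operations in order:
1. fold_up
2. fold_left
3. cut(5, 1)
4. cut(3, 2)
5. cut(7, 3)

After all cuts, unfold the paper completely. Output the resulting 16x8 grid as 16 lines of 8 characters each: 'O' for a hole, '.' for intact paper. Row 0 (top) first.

Op 1 fold_up: fold axis h@8; visible region now rows[0,8) x cols[0,8) = 8x8
Op 2 fold_left: fold axis v@4; visible region now rows[0,8) x cols[0,4) = 8x4
Op 3 cut(5, 1): punch at orig (5,1); cuts so far [(5, 1)]; region rows[0,8) x cols[0,4) = 8x4
Op 4 cut(3, 2): punch at orig (3,2); cuts so far [(3, 2), (5, 1)]; region rows[0,8) x cols[0,4) = 8x4
Op 5 cut(7, 3): punch at orig (7,3); cuts so far [(3, 2), (5, 1), (7, 3)]; region rows[0,8) x cols[0,4) = 8x4
Unfold 1 (reflect across v@4): 6 holes -> [(3, 2), (3, 5), (5, 1), (5, 6), (7, 3), (7, 4)]
Unfold 2 (reflect across h@8): 12 holes -> [(3, 2), (3, 5), (5, 1), (5, 6), (7, 3), (7, 4), (8, 3), (8, 4), (10, 1), (10, 6), (12, 2), (12, 5)]

Answer: ........
........
........
..O..O..
........
.O....O.
........
...OO...
...OO...
........
.O....O.
........
..O..O..
........
........
........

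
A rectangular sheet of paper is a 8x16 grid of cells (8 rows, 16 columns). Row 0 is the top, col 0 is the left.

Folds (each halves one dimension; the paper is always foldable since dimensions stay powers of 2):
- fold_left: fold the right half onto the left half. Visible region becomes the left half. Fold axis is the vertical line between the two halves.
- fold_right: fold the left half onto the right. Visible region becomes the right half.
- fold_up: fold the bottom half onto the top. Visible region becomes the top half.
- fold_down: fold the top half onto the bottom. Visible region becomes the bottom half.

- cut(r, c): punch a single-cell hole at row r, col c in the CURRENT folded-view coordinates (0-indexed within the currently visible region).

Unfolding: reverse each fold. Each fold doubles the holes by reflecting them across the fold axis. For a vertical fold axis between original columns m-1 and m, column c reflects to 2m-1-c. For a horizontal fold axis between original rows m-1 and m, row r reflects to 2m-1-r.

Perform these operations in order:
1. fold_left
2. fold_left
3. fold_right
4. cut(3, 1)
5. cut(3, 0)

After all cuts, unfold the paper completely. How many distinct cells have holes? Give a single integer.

Op 1 fold_left: fold axis v@8; visible region now rows[0,8) x cols[0,8) = 8x8
Op 2 fold_left: fold axis v@4; visible region now rows[0,8) x cols[0,4) = 8x4
Op 3 fold_right: fold axis v@2; visible region now rows[0,8) x cols[2,4) = 8x2
Op 4 cut(3, 1): punch at orig (3,3); cuts so far [(3, 3)]; region rows[0,8) x cols[2,4) = 8x2
Op 5 cut(3, 0): punch at orig (3,2); cuts so far [(3, 2), (3, 3)]; region rows[0,8) x cols[2,4) = 8x2
Unfold 1 (reflect across v@2): 4 holes -> [(3, 0), (3, 1), (3, 2), (3, 3)]
Unfold 2 (reflect across v@4): 8 holes -> [(3, 0), (3, 1), (3, 2), (3, 3), (3, 4), (3, 5), (3, 6), (3, 7)]
Unfold 3 (reflect across v@8): 16 holes -> [(3, 0), (3, 1), (3, 2), (3, 3), (3, 4), (3, 5), (3, 6), (3, 7), (3, 8), (3, 9), (3, 10), (3, 11), (3, 12), (3, 13), (3, 14), (3, 15)]

Answer: 16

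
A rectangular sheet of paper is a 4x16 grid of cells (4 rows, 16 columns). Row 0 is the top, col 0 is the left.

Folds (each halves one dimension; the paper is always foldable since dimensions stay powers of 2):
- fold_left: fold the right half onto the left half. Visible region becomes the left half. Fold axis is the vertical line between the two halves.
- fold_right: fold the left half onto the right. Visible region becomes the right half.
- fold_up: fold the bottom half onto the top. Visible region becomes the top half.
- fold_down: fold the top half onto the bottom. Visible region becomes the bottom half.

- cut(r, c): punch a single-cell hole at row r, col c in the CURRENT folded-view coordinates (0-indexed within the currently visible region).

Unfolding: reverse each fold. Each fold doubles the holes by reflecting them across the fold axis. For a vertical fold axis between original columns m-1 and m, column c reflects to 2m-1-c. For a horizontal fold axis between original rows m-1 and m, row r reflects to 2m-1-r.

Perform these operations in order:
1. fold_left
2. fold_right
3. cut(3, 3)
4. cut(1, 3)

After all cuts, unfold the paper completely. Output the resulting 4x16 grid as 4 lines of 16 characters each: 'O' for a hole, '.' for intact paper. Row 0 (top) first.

Answer: ................
O......OO......O
................
O......OO......O

Derivation:
Op 1 fold_left: fold axis v@8; visible region now rows[0,4) x cols[0,8) = 4x8
Op 2 fold_right: fold axis v@4; visible region now rows[0,4) x cols[4,8) = 4x4
Op 3 cut(3, 3): punch at orig (3,7); cuts so far [(3, 7)]; region rows[0,4) x cols[4,8) = 4x4
Op 4 cut(1, 3): punch at orig (1,7); cuts so far [(1, 7), (3, 7)]; region rows[0,4) x cols[4,8) = 4x4
Unfold 1 (reflect across v@4): 4 holes -> [(1, 0), (1, 7), (3, 0), (3, 7)]
Unfold 2 (reflect across v@8): 8 holes -> [(1, 0), (1, 7), (1, 8), (1, 15), (3, 0), (3, 7), (3, 8), (3, 15)]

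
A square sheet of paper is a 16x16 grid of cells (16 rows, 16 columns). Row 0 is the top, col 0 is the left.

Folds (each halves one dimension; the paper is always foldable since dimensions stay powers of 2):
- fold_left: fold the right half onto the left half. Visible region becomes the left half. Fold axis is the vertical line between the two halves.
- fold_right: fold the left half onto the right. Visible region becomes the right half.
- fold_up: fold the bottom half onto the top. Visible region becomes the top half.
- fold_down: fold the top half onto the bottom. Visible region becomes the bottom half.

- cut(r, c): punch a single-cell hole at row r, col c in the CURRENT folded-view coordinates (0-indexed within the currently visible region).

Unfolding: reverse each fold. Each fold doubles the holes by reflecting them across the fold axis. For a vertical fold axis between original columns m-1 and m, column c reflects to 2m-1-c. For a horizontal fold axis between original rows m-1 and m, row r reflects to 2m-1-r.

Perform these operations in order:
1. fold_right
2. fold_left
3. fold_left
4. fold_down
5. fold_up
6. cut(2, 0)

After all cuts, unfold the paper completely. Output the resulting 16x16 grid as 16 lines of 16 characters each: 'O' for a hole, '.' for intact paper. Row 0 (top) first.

Op 1 fold_right: fold axis v@8; visible region now rows[0,16) x cols[8,16) = 16x8
Op 2 fold_left: fold axis v@12; visible region now rows[0,16) x cols[8,12) = 16x4
Op 3 fold_left: fold axis v@10; visible region now rows[0,16) x cols[8,10) = 16x2
Op 4 fold_down: fold axis h@8; visible region now rows[8,16) x cols[8,10) = 8x2
Op 5 fold_up: fold axis h@12; visible region now rows[8,12) x cols[8,10) = 4x2
Op 6 cut(2, 0): punch at orig (10,8); cuts so far [(10, 8)]; region rows[8,12) x cols[8,10) = 4x2
Unfold 1 (reflect across h@12): 2 holes -> [(10, 8), (13, 8)]
Unfold 2 (reflect across h@8): 4 holes -> [(2, 8), (5, 8), (10, 8), (13, 8)]
Unfold 3 (reflect across v@10): 8 holes -> [(2, 8), (2, 11), (5, 8), (5, 11), (10, 8), (10, 11), (13, 8), (13, 11)]
Unfold 4 (reflect across v@12): 16 holes -> [(2, 8), (2, 11), (2, 12), (2, 15), (5, 8), (5, 11), (5, 12), (5, 15), (10, 8), (10, 11), (10, 12), (10, 15), (13, 8), (13, 11), (13, 12), (13, 15)]
Unfold 5 (reflect across v@8): 32 holes -> [(2, 0), (2, 3), (2, 4), (2, 7), (2, 8), (2, 11), (2, 12), (2, 15), (5, 0), (5, 3), (5, 4), (5, 7), (5, 8), (5, 11), (5, 12), (5, 15), (10, 0), (10, 3), (10, 4), (10, 7), (10, 8), (10, 11), (10, 12), (10, 15), (13, 0), (13, 3), (13, 4), (13, 7), (13, 8), (13, 11), (13, 12), (13, 15)]

Answer: ................
................
O..OO..OO..OO..O
................
................
O..OO..OO..OO..O
................
................
................
................
O..OO..OO..OO..O
................
................
O..OO..OO..OO..O
................
................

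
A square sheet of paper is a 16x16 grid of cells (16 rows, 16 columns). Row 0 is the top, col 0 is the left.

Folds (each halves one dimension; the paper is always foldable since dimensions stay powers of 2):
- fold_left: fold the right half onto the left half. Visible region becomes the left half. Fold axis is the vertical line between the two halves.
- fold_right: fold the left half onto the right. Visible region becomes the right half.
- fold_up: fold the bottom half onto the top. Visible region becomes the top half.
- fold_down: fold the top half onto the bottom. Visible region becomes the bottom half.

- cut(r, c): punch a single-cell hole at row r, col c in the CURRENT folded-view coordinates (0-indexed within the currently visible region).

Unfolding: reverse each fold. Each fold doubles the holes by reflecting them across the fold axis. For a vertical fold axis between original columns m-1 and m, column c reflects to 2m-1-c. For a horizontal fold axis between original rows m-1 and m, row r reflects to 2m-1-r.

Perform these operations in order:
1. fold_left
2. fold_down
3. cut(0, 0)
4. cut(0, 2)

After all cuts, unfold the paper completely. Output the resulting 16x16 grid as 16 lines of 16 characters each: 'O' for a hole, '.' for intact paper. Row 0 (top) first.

Answer: ................
................
................
................
................
................
................
O.O..........O.O
O.O..........O.O
................
................
................
................
................
................
................

Derivation:
Op 1 fold_left: fold axis v@8; visible region now rows[0,16) x cols[0,8) = 16x8
Op 2 fold_down: fold axis h@8; visible region now rows[8,16) x cols[0,8) = 8x8
Op 3 cut(0, 0): punch at orig (8,0); cuts so far [(8, 0)]; region rows[8,16) x cols[0,8) = 8x8
Op 4 cut(0, 2): punch at orig (8,2); cuts so far [(8, 0), (8, 2)]; region rows[8,16) x cols[0,8) = 8x8
Unfold 1 (reflect across h@8): 4 holes -> [(7, 0), (7, 2), (8, 0), (8, 2)]
Unfold 2 (reflect across v@8): 8 holes -> [(7, 0), (7, 2), (7, 13), (7, 15), (8, 0), (8, 2), (8, 13), (8, 15)]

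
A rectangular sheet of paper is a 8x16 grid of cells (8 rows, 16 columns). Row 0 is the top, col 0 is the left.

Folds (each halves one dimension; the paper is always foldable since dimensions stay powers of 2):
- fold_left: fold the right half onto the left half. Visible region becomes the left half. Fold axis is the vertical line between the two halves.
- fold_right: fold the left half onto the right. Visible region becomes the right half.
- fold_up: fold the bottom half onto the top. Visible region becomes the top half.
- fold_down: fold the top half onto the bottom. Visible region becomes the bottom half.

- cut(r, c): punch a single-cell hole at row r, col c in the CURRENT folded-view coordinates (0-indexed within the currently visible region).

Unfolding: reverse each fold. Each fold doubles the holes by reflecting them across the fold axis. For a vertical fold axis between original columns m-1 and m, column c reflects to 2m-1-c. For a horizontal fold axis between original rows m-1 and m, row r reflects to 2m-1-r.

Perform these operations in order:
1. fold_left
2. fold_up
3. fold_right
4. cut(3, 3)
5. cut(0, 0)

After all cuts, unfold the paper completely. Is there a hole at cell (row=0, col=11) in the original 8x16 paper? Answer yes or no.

Op 1 fold_left: fold axis v@8; visible region now rows[0,8) x cols[0,8) = 8x8
Op 2 fold_up: fold axis h@4; visible region now rows[0,4) x cols[0,8) = 4x8
Op 3 fold_right: fold axis v@4; visible region now rows[0,4) x cols[4,8) = 4x4
Op 4 cut(3, 3): punch at orig (3,7); cuts so far [(3, 7)]; region rows[0,4) x cols[4,8) = 4x4
Op 5 cut(0, 0): punch at orig (0,4); cuts so far [(0, 4), (3, 7)]; region rows[0,4) x cols[4,8) = 4x4
Unfold 1 (reflect across v@4): 4 holes -> [(0, 3), (0, 4), (3, 0), (3, 7)]
Unfold 2 (reflect across h@4): 8 holes -> [(0, 3), (0, 4), (3, 0), (3, 7), (4, 0), (4, 7), (7, 3), (7, 4)]
Unfold 3 (reflect across v@8): 16 holes -> [(0, 3), (0, 4), (0, 11), (0, 12), (3, 0), (3, 7), (3, 8), (3, 15), (4, 0), (4, 7), (4, 8), (4, 15), (7, 3), (7, 4), (7, 11), (7, 12)]
Holes: [(0, 3), (0, 4), (0, 11), (0, 12), (3, 0), (3, 7), (3, 8), (3, 15), (4, 0), (4, 7), (4, 8), (4, 15), (7, 3), (7, 4), (7, 11), (7, 12)]

Answer: yes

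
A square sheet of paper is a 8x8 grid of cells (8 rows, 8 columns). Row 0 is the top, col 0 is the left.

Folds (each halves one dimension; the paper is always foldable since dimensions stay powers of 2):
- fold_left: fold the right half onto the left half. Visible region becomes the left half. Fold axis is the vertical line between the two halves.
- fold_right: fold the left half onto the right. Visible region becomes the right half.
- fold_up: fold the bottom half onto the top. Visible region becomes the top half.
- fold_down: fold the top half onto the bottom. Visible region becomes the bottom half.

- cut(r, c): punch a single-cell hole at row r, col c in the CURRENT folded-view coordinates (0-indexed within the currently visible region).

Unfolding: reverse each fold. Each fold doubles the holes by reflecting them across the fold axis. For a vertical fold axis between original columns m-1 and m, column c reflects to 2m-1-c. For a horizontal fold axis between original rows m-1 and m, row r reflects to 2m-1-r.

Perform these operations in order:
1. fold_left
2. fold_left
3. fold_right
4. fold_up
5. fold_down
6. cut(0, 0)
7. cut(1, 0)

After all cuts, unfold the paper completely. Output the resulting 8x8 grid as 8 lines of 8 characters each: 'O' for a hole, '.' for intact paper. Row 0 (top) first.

Op 1 fold_left: fold axis v@4; visible region now rows[0,8) x cols[0,4) = 8x4
Op 2 fold_left: fold axis v@2; visible region now rows[0,8) x cols[0,2) = 8x2
Op 3 fold_right: fold axis v@1; visible region now rows[0,8) x cols[1,2) = 8x1
Op 4 fold_up: fold axis h@4; visible region now rows[0,4) x cols[1,2) = 4x1
Op 5 fold_down: fold axis h@2; visible region now rows[2,4) x cols[1,2) = 2x1
Op 6 cut(0, 0): punch at orig (2,1); cuts so far [(2, 1)]; region rows[2,4) x cols[1,2) = 2x1
Op 7 cut(1, 0): punch at orig (3,1); cuts so far [(2, 1), (3, 1)]; region rows[2,4) x cols[1,2) = 2x1
Unfold 1 (reflect across h@2): 4 holes -> [(0, 1), (1, 1), (2, 1), (3, 1)]
Unfold 2 (reflect across h@4): 8 holes -> [(0, 1), (1, 1), (2, 1), (3, 1), (4, 1), (5, 1), (6, 1), (7, 1)]
Unfold 3 (reflect across v@1): 16 holes -> [(0, 0), (0, 1), (1, 0), (1, 1), (2, 0), (2, 1), (3, 0), (3, 1), (4, 0), (4, 1), (5, 0), (5, 1), (6, 0), (6, 1), (7, 0), (7, 1)]
Unfold 4 (reflect across v@2): 32 holes -> [(0, 0), (0, 1), (0, 2), (0, 3), (1, 0), (1, 1), (1, 2), (1, 3), (2, 0), (2, 1), (2, 2), (2, 3), (3, 0), (3, 1), (3, 2), (3, 3), (4, 0), (4, 1), (4, 2), (4, 3), (5, 0), (5, 1), (5, 2), (5, 3), (6, 0), (6, 1), (6, 2), (6, 3), (7, 0), (7, 1), (7, 2), (7, 3)]
Unfold 5 (reflect across v@4): 64 holes -> [(0, 0), (0, 1), (0, 2), (0, 3), (0, 4), (0, 5), (0, 6), (0, 7), (1, 0), (1, 1), (1, 2), (1, 3), (1, 4), (1, 5), (1, 6), (1, 7), (2, 0), (2, 1), (2, 2), (2, 3), (2, 4), (2, 5), (2, 6), (2, 7), (3, 0), (3, 1), (3, 2), (3, 3), (3, 4), (3, 5), (3, 6), (3, 7), (4, 0), (4, 1), (4, 2), (4, 3), (4, 4), (4, 5), (4, 6), (4, 7), (5, 0), (5, 1), (5, 2), (5, 3), (5, 4), (5, 5), (5, 6), (5, 7), (6, 0), (6, 1), (6, 2), (6, 3), (6, 4), (6, 5), (6, 6), (6, 7), (7, 0), (7, 1), (7, 2), (7, 3), (7, 4), (7, 5), (7, 6), (7, 7)]

Answer: OOOOOOOO
OOOOOOOO
OOOOOOOO
OOOOOOOO
OOOOOOOO
OOOOOOOO
OOOOOOOO
OOOOOOOO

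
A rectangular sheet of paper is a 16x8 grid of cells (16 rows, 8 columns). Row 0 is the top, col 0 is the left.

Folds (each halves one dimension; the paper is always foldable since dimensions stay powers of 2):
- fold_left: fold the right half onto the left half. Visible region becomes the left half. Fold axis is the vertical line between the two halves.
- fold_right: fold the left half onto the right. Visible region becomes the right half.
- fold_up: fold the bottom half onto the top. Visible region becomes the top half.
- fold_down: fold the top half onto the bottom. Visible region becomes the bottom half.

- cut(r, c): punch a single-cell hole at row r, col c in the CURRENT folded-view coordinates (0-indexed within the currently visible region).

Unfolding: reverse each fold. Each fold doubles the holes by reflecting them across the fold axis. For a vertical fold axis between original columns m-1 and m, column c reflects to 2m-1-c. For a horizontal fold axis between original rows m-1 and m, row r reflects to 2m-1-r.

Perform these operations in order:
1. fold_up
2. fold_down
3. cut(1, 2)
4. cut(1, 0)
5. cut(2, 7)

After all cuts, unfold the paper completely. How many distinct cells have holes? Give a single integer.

Op 1 fold_up: fold axis h@8; visible region now rows[0,8) x cols[0,8) = 8x8
Op 2 fold_down: fold axis h@4; visible region now rows[4,8) x cols[0,8) = 4x8
Op 3 cut(1, 2): punch at orig (5,2); cuts so far [(5, 2)]; region rows[4,8) x cols[0,8) = 4x8
Op 4 cut(1, 0): punch at orig (5,0); cuts so far [(5, 0), (5, 2)]; region rows[4,8) x cols[0,8) = 4x8
Op 5 cut(2, 7): punch at orig (6,7); cuts so far [(5, 0), (5, 2), (6, 7)]; region rows[4,8) x cols[0,8) = 4x8
Unfold 1 (reflect across h@4): 6 holes -> [(1, 7), (2, 0), (2, 2), (5, 0), (5, 2), (6, 7)]
Unfold 2 (reflect across h@8): 12 holes -> [(1, 7), (2, 0), (2, 2), (5, 0), (5, 2), (6, 7), (9, 7), (10, 0), (10, 2), (13, 0), (13, 2), (14, 7)]

Answer: 12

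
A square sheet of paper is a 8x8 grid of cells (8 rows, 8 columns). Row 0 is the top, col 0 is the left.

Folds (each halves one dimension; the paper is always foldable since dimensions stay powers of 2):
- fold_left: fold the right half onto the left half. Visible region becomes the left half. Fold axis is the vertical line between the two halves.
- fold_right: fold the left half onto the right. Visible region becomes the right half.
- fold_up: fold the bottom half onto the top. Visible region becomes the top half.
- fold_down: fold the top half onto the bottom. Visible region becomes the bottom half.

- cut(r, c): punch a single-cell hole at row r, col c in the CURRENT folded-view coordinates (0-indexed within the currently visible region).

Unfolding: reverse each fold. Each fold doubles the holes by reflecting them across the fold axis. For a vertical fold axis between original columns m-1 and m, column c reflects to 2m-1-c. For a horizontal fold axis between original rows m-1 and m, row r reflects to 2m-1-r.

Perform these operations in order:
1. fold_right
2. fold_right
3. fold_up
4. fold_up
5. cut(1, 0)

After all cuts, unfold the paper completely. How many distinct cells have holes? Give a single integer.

Op 1 fold_right: fold axis v@4; visible region now rows[0,8) x cols[4,8) = 8x4
Op 2 fold_right: fold axis v@6; visible region now rows[0,8) x cols[6,8) = 8x2
Op 3 fold_up: fold axis h@4; visible region now rows[0,4) x cols[6,8) = 4x2
Op 4 fold_up: fold axis h@2; visible region now rows[0,2) x cols[6,8) = 2x2
Op 5 cut(1, 0): punch at orig (1,6); cuts so far [(1, 6)]; region rows[0,2) x cols[6,8) = 2x2
Unfold 1 (reflect across h@2): 2 holes -> [(1, 6), (2, 6)]
Unfold 2 (reflect across h@4): 4 holes -> [(1, 6), (2, 6), (5, 6), (6, 6)]
Unfold 3 (reflect across v@6): 8 holes -> [(1, 5), (1, 6), (2, 5), (2, 6), (5, 5), (5, 6), (6, 5), (6, 6)]
Unfold 4 (reflect across v@4): 16 holes -> [(1, 1), (1, 2), (1, 5), (1, 6), (2, 1), (2, 2), (2, 5), (2, 6), (5, 1), (5, 2), (5, 5), (5, 6), (6, 1), (6, 2), (6, 5), (6, 6)]

Answer: 16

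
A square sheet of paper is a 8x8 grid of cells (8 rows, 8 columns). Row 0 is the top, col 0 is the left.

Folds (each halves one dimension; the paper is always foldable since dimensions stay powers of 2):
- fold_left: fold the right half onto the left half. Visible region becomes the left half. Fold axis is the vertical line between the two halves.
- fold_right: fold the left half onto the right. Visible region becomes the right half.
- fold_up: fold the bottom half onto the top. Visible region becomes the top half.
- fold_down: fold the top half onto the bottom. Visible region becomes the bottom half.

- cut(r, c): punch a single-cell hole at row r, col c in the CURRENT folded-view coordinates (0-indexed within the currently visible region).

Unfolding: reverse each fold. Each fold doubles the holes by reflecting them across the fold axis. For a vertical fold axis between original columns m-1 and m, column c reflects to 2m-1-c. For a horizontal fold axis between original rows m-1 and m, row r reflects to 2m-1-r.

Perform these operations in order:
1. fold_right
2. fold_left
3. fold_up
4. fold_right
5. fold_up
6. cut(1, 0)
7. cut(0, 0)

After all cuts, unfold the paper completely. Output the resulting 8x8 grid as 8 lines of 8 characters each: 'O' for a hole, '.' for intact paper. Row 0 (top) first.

Answer: OOOOOOOO
OOOOOOOO
OOOOOOOO
OOOOOOOO
OOOOOOOO
OOOOOOOO
OOOOOOOO
OOOOOOOO

Derivation:
Op 1 fold_right: fold axis v@4; visible region now rows[0,8) x cols[4,8) = 8x4
Op 2 fold_left: fold axis v@6; visible region now rows[0,8) x cols[4,6) = 8x2
Op 3 fold_up: fold axis h@4; visible region now rows[0,4) x cols[4,6) = 4x2
Op 4 fold_right: fold axis v@5; visible region now rows[0,4) x cols[5,6) = 4x1
Op 5 fold_up: fold axis h@2; visible region now rows[0,2) x cols[5,6) = 2x1
Op 6 cut(1, 0): punch at orig (1,5); cuts so far [(1, 5)]; region rows[0,2) x cols[5,6) = 2x1
Op 7 cut(0, 0): punch at orig (0,5); cuts so far [(0, 5), (1, 5)]; region rows[0,2) x cols[5,6) = 2x1
Unfold 1 (reflect across h@2): 4 holes -> [(0, 5), (1, 5), (2, 5), (3, 5)]
Unfold 2 (reflect across v@5): 8 holes -> [(0, 4), (0, 5), (1, 4), (1, 5), (2, 4), (2, 5), (3, 4), (3, 5)]
Unfold 3 (reflect across h@4): 16 holes -> [(0, 4), (0, 5), (1, 4), (1, 5), (2, 4), (2, 5), (3, 4), (3, 5), (4, 4), (4, 5), (5, 4), (5, 5), (6, 4), (6, 5), (7, 4), (7, 5)]
Unfold 4 (reflect across v@6): 32 holes -> [(0, 4), (0, 5), (0, 6), (0, 7), (1, 4), (1, 5), (1, 6), (1, 7), (2, 4), (2, 5), (2, 6), (2, 7), (3, 4), (3, 5), (3, 6), (3, 7), (4, 4), (4, 5), (4, 6), (4, 7), (5, 4), (5, 5), (5, 6), (5, 7), (6, 4), (6, 5), (6, 6), (6, 7), (7, 4), (7, 5), (7, 6), (7, 7)]
Unfold 5 (reflect across v@4): 64 holes -> [(0, 0), (0, 1), (0, 2), (0, 3), (0, 4), (0, 5), (0, 6), (0, 7), (1, 0), (1, 1), (1, 2), (1, 3), (1, 4), (1, 5), (1, 6), (1, 7), (2, 0), (2, 1), (2, 2), (2, 3), (2, 4), (2, 5), (2, 6), (2, 7), (3, 0), (3, 1), (3, 2), (3, 3), (3, 4), (3, 5), (3, 6), (3, 7), (4, 0), (4, 1), (4, 2), (4, 3), (4, 4), (4, 5), (4, 6), (4, 7), (5, 0), (5, 1), (5, 2), (5, 3), (5, 4), (5, 5), (5, 6), (5, 7), (6, 0), (6, 1), (6, 2), (6, 3), (6, 4), (6, 5), (6, 6), (6, 7), (7, 0), (7, 1), (7, 2), (7, 3), (7, 4), (7, 5), (7, 6), (7, 7)]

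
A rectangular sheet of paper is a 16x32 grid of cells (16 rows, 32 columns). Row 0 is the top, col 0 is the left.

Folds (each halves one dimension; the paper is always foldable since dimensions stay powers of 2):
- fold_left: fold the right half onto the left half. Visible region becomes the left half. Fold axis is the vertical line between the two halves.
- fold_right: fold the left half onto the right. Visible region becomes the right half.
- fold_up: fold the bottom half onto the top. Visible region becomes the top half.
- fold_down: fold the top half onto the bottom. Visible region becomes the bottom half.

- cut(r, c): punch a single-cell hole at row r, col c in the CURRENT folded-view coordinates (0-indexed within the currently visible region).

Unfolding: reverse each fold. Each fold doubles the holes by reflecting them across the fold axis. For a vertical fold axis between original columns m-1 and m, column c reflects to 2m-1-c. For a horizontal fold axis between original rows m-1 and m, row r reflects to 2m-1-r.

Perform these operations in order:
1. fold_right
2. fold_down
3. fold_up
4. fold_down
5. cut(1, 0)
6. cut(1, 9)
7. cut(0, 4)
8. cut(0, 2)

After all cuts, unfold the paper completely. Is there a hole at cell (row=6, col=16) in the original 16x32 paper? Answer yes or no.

Answer: no

Derivation:
Op 1 fold_right: fold axis v@16; visible region now rows[0,16) x cols[16,32) = 16x16
Op 2 fold_down: fold axis h@8; visible region now rows[8,16) x cols[16,32) = 8x16
Op 3 fold_up: fold axis h@12; visible region now rows[8,12) x cols[16,32) = 4x16
Op 4 fold_down: fold axis h@10; visible region now rows[10,12) x cols[16,32) = 2x16
Op 5 cut(1, 0): punch at orig (11,16); cuts so far [(11, 16)]; region rows[10,12) x cols[16,32) = 2x16
Op 6 cut(1, 9): punch at orig (11,25); cuts so far [(11, 16), (11, 25)]; region rows[10,12) x cols[16,32) = 2x16
Op 7 cut(0, 4): punch at orig (10,20); cuts so far [(10, 20), (11, 16), (11, 25)]; region rows[10,12) x cols[16,32) = 2x16
Op 8 cut(0, 2): punch at orig (10,18); cuts so far [(10, 18), (10, 20), (11, 16), (11, 25)]; region rows[10,12) x cols[16,32) = 2x16
Unfold 1 (reflect across h@10): 8 holes -> [(8, 16), (8, 25), (9, 18), (9, 20), (10, 18), (10, 20), (11, 16), (11, 25)]
Unfold 2 (reflect across h@12): 16 holes -> [(8, 16), (8, 25), (9, 18), (9, 20), (10, 18), (10, 20), (11, 16), (11, 25), (12, 16), (12, 25), (13, 18), (13, 20), (14, 18), (14, 20), (15, 16), (15, 25)]
Unfold 3 (reflect across h@8): 32 holes -> [(0, 16), (0, 25), (1, 18), (1, 20), (2, 18), (2, 20), (3, 16), (3, 25), (4, 16), (4, 25), (5, 18), (5, 20), (6, 18), (6, 20), (7, 16), (7, 25), (8, 16), (8, 25), (9, 18), (9, 20), (10, 18), (10, 20), (11, 16), (11, 25), (12, 16), (12, 25), (13, 18), (13, 20), (14, 18), (14, 20), (15, 16), (15, 25)]
Unfold 4 (reflect across v@16): 64 holes -> [(0, 6), (0, 15), (0, 16), (0, 25), (1, 11), (1, 13), (1, 18), (1, 20), (2, 11), (2, 13), (2, 18), (2, 20), (3, 6), (3, 15), (3, 16), (3, 25), (4, 6), (4, 15), (4, 16), (4, 25), (5, 11), (5, 13), (5, 18), (5, 20), (6, 11), (6, 13), (6, 18), (6, 20), (7, 6), (7, 15), (7, 16), (7, 25), (8, 6), (8, 15), (8, 16), (8, 25), (9, 11), (9, 13), (9, 18), (9, 20), (10, 11), (10, 13), (10, 18), (10, 20), (11, 6), (11, 15), (11, 16), (11, 25), (12, 6), (12, 15), (12, 16), (12, 25), (13, 11), (13, 13), (13, 18), (13, 20), (14, 11), (14, 13), (14, 18), (14, 20), (15, 6), (15, 15), (15, 16), (15, 25)]
Holes: [(0, 6), (0, 15), (0, 16), (0, 25), (1, 11), (1, 13), (1, 18), (1, 20), (2, 11), (2, 13), (2, 18), (2, 20), (3, 6), (3, 15), (3, 16), (3, 25), (4, 6), (4, 15), (4, 16), (4, 25), (5, 11), (5, 13), (5, 18), (5, 20), (6, 11), (6, 13), (6, 18), (6, 20), (7, 6), (7, 15), (7, 16), (7, 25), (8, 6), (8, 15), (8, 16), (8, 25), (9, 11), (9, 13), (9, 18), (9, 20), (10, 11), (10, 13), (10, 18), (10, 20), (11, 6), (11, 15), (11, 16), (11, 25), (12, 6), (12, 15), (12, 16), (12, 25), (13, 11), (13, 13), (13, 18), (13, 20), (14, 11), (14, 13), (14, 18), (14, 20), (15, 6), (15, 15), (15, 16), (15, 25)]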